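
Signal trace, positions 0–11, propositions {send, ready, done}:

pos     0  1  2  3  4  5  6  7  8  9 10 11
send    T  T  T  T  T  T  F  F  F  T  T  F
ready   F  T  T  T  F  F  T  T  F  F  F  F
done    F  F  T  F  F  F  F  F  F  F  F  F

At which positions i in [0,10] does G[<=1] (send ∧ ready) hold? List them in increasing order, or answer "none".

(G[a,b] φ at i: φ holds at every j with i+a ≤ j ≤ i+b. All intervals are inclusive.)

Evaluate at each i in [0,10]:
  i=0: ✗ (fails at j=0)
  i=1: ✓ (all of [1,2])
  i=2: ✓ (all of [2,3])
  i=3: ✗ (fails at j=4)
  i=4: ✗ (fails at j=4)
  i=5: ✗ (fails at j=5)
  i=6: ✗ (fails at j=6)
  i=7: ✗ (fails at j=7)
  i=8: ✗ (fails at j=8)
  i=9: ✗ (fails at j=9)
  i=10: ✗ (fails at j=10)

1, 2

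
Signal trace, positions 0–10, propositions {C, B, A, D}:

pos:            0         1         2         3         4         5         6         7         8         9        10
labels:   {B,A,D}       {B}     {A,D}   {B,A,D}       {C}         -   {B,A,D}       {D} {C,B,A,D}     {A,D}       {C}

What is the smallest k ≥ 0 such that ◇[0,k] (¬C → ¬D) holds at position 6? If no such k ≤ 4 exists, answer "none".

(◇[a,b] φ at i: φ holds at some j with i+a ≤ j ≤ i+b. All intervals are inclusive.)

Scan j = 6,7,… for (¬C → ¬D):
  j=6: fails
  j=7: fails
  j=8: holds
First hit at j=8, so smallest k = 8-6 = 2.

2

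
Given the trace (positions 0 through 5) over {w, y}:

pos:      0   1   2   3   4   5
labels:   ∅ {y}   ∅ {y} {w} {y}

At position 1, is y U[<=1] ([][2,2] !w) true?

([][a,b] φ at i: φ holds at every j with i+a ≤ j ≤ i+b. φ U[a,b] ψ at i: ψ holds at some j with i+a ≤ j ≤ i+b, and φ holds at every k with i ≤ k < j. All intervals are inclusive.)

Yes

Need some j in [1,2] with [][2,2] !w, and y at every k in [1,j-1].
  j=1: [][2,2] !w holds; no prefix to check → satisfied.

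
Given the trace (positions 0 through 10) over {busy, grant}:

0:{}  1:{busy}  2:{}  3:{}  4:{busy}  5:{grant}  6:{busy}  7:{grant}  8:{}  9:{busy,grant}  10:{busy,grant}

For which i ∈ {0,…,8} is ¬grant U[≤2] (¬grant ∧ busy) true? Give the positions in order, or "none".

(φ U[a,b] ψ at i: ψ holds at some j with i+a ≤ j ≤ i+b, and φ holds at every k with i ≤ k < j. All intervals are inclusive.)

0, 1, 2, 3, 4, 6

Evaluate at each i in [0,8]:
  i=0: ✓ (rhs at j=1; lhs holds on [0,0])
  i=1: ✓ (rhs at j=1)
  i=2: ✓ (rhs at j=4; lhs holds on [2,3])
  i=3: ✓ (rhs at j=4; lhs holds on [3,3])
  i=4: ✓ (rhs at j=4)
  i=5: ✗ (lhs fails at k=5 before rhs at j=6)
  i=6: ✓ (rhs at j=6)
  i=7: ✗ (no rhs in [7,9])
  i=8: ✗ (no rhs in [8,10])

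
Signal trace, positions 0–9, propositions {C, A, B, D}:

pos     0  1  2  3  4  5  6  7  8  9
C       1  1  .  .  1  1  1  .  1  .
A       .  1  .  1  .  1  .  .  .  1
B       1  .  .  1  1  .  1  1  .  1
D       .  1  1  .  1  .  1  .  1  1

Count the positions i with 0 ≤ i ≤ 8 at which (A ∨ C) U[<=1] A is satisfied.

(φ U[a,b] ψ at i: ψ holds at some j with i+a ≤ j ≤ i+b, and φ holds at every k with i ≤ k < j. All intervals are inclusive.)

Evaluate at each i in [0,8]:
  i=0: ✓ (rhs at j=1; lhs holds on [0,0])
  i=1: ✓ (rhs at j=1)
  i=2: ✗ (lhs fails at k=2 before rhs at j=3)
  i=3: ✓ (rhs at j=3)
  i=4: ✓ (rhs at j=5; lhs holds on [4,4])
  i=5: ✓ (rhs at j=5)
  i=6: ✗ (no rhs in [6,7])
  i=7: ✗ (no rhs in [7,8])
  i=8: ✓ (rhs at j=9; lhs holds on [8,8])
Positions where it holds: {0, 1, 3, 4, 5, 8} → 6.

6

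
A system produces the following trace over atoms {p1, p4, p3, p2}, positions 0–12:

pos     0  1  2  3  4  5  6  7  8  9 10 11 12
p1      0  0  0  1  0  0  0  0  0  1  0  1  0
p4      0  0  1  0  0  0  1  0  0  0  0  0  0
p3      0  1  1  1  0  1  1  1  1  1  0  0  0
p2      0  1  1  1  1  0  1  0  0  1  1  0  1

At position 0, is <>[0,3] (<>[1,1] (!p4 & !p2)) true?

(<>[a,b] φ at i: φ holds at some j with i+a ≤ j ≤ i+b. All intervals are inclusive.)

False

Check <>[1,1] (!p4 & !p2) at each j in [0,3]:
  j=0: fails (none in [1,1])
  j=1: fails (none in [2,2])
  j=2: fails (none in [3,3])
  j=3: fails (none in [4,4])
No position in the window satisfies it → formula fails.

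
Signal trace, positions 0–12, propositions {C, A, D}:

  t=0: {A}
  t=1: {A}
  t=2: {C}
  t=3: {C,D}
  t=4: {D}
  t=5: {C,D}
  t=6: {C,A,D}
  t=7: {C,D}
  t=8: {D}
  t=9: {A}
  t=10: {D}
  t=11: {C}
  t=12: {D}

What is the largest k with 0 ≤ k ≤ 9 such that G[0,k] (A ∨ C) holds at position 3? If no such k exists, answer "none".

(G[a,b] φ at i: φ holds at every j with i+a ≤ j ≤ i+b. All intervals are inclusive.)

(A ∨ C) must hold from j=3 onward; find where it first fails.
  j=3: holds
  j=4: fails
Holds on [3,3], so largest k = 0.

0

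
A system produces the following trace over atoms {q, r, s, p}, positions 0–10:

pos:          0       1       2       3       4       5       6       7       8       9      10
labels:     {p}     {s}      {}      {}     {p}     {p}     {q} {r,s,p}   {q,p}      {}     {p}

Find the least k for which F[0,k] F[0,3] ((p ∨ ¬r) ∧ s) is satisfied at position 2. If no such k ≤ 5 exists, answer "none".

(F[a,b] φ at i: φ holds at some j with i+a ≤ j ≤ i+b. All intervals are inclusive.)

2

Scan j = 2,3,… for F[0,3] ((p ∨ ¬r) ∧ s):
  j=2: fails
  j=3: fails
  j=4: holds
First hit at j=4, so smallest k = 4-2 = 2.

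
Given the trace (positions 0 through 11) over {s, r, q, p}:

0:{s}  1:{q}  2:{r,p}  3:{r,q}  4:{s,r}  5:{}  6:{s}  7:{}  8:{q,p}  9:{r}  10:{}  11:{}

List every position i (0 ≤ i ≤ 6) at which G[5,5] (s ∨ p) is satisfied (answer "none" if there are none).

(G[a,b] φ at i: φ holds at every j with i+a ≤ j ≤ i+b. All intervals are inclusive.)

1, 3

Evaluate at each i in [0,6]:
  i=0: ✗ (fails at j=5)
  i=1: ✓ (all of [6,6])
  i=2: ✗ (fails at j=7)
  i=3: ✓ (all of [8,8])
  i=4: ✗ (fails at j=9)
  i=5: ✗ (fails at j=10)
  i=6: ✗ (fails at j=11)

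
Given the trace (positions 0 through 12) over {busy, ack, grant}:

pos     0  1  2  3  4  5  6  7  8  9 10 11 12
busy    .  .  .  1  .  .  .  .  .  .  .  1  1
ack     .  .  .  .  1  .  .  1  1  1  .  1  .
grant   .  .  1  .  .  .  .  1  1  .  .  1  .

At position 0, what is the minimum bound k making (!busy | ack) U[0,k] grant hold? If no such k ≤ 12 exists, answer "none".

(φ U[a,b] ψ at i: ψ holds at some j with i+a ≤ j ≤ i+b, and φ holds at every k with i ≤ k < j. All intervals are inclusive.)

Need earliest j ≥ 0 with grant, and (!busy | ack) at every k in [0,j-1].
  j=0: rhs fails.
  j=1: rhs fails.
  j=2: rhs holds; lhs holds on [0,1]. k = 2.

2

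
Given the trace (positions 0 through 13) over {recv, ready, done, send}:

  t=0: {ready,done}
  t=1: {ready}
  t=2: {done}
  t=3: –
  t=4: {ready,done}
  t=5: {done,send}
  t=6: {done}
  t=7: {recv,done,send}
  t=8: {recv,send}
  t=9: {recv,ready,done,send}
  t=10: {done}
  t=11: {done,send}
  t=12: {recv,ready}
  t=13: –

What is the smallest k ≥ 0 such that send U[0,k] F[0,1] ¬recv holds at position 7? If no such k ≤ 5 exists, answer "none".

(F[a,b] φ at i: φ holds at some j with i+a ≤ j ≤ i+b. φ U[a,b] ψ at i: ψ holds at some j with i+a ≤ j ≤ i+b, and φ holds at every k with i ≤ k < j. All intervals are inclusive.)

2

Need earliest j ≥ 7 with F[0,1] ¬recv, and send at every k in [7,j-1].
  j=7: rhs fails.
  j=8: rhs fails.
  j=9: rhs holds; lhs holds on [7,8]. k = 2.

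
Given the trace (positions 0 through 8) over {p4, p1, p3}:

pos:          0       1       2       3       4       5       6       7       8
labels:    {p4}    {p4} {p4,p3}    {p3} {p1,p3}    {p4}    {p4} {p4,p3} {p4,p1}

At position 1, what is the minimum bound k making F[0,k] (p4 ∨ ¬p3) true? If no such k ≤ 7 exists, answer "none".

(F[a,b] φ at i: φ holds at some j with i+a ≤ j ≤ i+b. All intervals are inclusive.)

0

Scan j = 1,2,… for (p4 ∨ ¬p3):
  j=1: holds
First hit at j=1, so smallest k = 1-1 = 0.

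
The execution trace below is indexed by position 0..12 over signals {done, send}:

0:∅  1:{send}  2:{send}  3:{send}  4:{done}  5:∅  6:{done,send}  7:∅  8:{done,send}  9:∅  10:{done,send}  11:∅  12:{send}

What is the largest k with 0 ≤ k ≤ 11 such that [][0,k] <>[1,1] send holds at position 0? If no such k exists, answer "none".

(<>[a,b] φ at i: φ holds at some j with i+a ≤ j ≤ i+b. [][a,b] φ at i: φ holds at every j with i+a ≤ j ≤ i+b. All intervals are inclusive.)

2

<>[1,1] send must hold from j=0 onward; find where it first fails.
  j=0: holds
  j=1: holds
  j=2: holds
  j=3: fails
Holds on [0,2], so largest k = 2.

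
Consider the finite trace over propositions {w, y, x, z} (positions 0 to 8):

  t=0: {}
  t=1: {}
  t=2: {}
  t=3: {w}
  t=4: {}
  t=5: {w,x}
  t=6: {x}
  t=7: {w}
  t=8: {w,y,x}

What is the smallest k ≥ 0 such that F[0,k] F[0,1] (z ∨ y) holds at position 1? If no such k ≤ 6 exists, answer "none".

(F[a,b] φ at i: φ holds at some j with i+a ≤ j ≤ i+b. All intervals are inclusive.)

6

Scan j = 1,2,… for F[0,1] (z ∨ y):
  j=1: fails
  j=2: fails
  j=3: fails
  j=4: fails
  j=5: fails
  j=6: fails
  j=7: holds
First hit at j=7, so smallest k = 7-1 = 6.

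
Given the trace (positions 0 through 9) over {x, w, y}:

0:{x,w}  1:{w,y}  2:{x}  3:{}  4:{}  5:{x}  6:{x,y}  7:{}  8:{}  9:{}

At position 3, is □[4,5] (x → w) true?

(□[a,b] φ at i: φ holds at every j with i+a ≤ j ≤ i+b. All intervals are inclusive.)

True

Check (x → w) at every j in [7,8]:
  j=7: antecedent false → ✓
  j=8: antecedent false → ✓
All positions satisfy it → formula holds.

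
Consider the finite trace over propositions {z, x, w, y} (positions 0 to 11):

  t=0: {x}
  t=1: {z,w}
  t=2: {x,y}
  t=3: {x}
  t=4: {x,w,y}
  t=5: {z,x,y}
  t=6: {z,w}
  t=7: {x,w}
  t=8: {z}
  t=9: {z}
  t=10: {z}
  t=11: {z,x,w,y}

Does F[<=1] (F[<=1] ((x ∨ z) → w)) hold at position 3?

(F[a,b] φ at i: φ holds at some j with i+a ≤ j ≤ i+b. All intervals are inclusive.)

Check F[<=1] ((x ∨ z) → w) at each j in [3,4]:
  j=3: holds (witness at 4)
  j=4: holds (witness at 4)
Found at j=3 → formula holds.

Yes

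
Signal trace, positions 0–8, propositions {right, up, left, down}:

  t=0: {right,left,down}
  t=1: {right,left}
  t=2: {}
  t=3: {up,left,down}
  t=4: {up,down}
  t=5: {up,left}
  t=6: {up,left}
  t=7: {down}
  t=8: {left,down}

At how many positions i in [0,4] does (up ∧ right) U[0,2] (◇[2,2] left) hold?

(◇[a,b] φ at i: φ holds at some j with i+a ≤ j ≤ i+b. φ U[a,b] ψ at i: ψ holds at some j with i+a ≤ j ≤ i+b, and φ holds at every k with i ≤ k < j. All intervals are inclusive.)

Evaluate at each i in [0,4]:
  i=0: ✗ (lhs fails at k=0 before rhs at j=1)
  i=1: ✓ (rhs at j=1)
  i=2: ✗ (lhs fails at k=2 before rhs at j=3)
  i=3: ✓ (rhs at j=3)
  i=4: ✓ (rhs at j=4)
Positions where it holds: {1, 3, 4} → 3.

3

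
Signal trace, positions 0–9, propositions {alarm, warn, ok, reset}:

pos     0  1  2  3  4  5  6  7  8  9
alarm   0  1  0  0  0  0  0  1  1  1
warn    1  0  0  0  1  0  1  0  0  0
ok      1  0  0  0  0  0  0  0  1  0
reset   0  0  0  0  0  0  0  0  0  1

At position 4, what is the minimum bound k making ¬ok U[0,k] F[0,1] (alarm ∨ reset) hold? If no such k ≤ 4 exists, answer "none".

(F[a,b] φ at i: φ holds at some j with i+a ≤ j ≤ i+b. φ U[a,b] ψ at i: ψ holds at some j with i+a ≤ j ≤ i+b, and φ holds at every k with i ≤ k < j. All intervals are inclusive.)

Need earliest j ≥ 4 with F[0,1] (alarm ∨ reset), and ¬ok at every k in [4,j-1].
  j=4: rhs fails.
  j=5: rhs fails.
  j=6: rhs holds; lhs holds on [4,5]. k = 2.

2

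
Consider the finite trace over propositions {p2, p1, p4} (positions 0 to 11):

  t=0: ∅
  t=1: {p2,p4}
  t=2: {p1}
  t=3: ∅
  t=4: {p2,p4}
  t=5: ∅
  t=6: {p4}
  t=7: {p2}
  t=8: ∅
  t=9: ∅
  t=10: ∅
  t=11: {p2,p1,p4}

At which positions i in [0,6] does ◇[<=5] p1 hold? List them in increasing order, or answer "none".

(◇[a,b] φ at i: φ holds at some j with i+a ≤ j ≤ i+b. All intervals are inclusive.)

0, 1, 2, 6

Evaluate at each i in [0,6]:
  i=0: ✓ (witness j=2)
  i=1: ✓ (witness j=2)
  i=2: ✓ (witness j=2)
  i=3: ✗ (none in [3,8])
  i=4: ✗ (none in [4,9])
  i=5: ✗ (none in [5,10])
  i=6: ✓ (witness j=11)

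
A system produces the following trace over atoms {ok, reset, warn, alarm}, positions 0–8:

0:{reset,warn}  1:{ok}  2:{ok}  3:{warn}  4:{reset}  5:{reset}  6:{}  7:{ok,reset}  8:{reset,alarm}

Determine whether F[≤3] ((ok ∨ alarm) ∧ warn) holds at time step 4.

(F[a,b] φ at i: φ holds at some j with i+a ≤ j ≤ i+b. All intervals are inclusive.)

False

Check ((ok ∨ alarm) ∧ warn) at each j in [4,7]:
  j=4: false
  j=5: false
  j=6: false
  j=7: false
No position in the window satisfies it → formula fails.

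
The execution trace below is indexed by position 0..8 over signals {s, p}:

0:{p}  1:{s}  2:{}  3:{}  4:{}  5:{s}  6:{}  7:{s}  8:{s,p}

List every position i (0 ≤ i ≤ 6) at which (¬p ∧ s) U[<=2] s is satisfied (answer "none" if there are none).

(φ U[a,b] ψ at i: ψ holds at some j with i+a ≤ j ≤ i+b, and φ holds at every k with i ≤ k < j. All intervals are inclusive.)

1, 5

Evaluate at each i in [0,6]:
  i=0: ✗ (lhs fails at k=0 before rhs at j=1)
  i=1: ✓ (rhs at j=1)
  i=2: ✗ (no rhs in [2,4])
  i=3: ✗ (lhs fails at k=3 before rhs at j=5)
  i=4: ✗ (lhs fails at k=4 before rhs at j=5)
  i=5: ✓ (rhs at j=5)
  i=6: ✗ (lhs fails at k=6 before rhs at j=7)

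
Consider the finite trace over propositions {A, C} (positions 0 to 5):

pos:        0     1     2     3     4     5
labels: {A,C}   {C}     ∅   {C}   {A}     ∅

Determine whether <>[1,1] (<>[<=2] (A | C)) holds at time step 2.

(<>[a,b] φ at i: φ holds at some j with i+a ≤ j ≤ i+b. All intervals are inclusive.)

Check <>[<=2] (A | C) at each j in [3,3]:
  j=3: holds (witness at 3)
Found at j=3 → formula holds.

True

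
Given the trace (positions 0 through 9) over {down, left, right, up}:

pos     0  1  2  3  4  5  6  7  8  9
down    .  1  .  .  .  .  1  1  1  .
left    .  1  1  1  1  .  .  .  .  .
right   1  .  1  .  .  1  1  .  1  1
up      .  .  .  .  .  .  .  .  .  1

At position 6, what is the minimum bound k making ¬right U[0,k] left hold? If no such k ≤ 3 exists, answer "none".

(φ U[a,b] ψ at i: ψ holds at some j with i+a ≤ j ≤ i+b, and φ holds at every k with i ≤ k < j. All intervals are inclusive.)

none

Need earliest j ≥ 6 with left, and ¬right at every k in [6,j-1].
  j=6: rhs fails.
  j=7: rhs fails.
  j=8: rhs fails.
  j=9: rhs fails.
No witness within the range → none.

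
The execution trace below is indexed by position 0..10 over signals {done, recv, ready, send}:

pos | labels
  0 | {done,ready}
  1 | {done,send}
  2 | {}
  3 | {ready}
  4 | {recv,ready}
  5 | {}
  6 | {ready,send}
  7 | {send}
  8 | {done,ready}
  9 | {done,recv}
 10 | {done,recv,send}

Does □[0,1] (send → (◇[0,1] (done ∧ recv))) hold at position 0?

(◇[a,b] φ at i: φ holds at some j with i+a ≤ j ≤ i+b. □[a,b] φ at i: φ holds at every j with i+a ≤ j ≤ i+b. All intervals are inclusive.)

Check (send → (◇[0,1] (done ∧ recv))) at every j in [0,1]:
  j=0: antecedent false → ✓
  j=1: antecedent true; consequent fails (none in [1,2]) → ✗
Fails at j=1 → formula fails.

False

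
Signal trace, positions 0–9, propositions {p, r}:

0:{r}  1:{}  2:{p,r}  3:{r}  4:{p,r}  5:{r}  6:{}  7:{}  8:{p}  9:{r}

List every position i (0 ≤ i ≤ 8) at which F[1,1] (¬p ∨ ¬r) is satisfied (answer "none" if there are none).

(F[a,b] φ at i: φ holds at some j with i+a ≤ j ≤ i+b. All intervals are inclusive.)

Evaluate at each i in [0,8]:
  i=0: ✓ (witness j=1)
  i=1: ✗ (none in [2,2])
  i=2: ✓ (witness j=3)
  i=3: ✗ (none in [4,4])
  i=4: ✓ (witness j=5)
  i=5: ✓ (witness j=6)
  i=6: ✓ (witness j=7)
  i=7: ✓ (witness j=8)
  i=8: ✓ (witness j=9)

0, 2, 4, 5, 6, 7, 8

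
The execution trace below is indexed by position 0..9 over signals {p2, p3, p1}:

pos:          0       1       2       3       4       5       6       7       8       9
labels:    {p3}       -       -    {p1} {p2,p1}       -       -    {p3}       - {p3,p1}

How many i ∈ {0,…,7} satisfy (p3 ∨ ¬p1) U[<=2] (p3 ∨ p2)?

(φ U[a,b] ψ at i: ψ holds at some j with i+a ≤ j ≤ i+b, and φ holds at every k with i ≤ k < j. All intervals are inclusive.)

5

Evaluate at each i in [0,7]:
  i=0: ✓ (rhs at j=0)
  i=1: ✗ (no rhs in [1,3])
  i=2: ✗ (lhs fails at k=3 before rhs at j=4)
  i=3: ✗ (lhs fails at k=3 before rhs at j=4)
  i=4: ✓ (rhs at j=4)
  i=5: ✓ (rhs at j=7; lhs holds on [5,6])
  i=6: ✓ (rhs at j=7; lhs holds on [6,6])
  i=7: ✓ (rhs at j=7)
Positions where it holds: {0, 4, 5, 6, 7} → 5.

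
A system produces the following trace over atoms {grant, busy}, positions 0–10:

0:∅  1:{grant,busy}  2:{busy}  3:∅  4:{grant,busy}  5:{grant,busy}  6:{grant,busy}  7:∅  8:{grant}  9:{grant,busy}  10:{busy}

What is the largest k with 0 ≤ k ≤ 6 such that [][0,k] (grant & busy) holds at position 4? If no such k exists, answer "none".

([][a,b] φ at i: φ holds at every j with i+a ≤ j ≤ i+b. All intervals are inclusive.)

2

(grant & busy) must hold from j=4 onward; find where it first fails.
  j=4: holds
  j=5: holds
  j=6: holds
  j=7: fails
Holds on [4,6], so largest k = 2.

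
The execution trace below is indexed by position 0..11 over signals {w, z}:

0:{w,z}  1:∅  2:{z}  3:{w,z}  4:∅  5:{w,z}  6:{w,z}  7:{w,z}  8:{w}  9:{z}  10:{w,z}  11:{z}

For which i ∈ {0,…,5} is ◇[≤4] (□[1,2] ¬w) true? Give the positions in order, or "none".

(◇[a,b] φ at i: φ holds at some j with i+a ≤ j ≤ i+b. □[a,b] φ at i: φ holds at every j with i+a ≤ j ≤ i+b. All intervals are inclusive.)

Evaluate at each i in [0,5]:
  i=0: ✓ (witness j=0)
  i=1: ✗ (none in [1,5])
  i=2: ✗ (none in [2,6])
  i=3: ✗ (none in [3,7])
  i=4: ✗ (none in [4,8])
  i=5: ✗ (none in [5,9])

0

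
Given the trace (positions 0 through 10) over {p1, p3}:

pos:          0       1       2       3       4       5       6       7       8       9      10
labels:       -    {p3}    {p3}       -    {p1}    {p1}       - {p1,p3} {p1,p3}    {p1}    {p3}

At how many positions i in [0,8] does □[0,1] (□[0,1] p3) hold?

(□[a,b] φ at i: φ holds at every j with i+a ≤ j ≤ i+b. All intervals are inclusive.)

0

Evaluate at each i in [0,8]:
  i=0: ✗ (fails at j=0)
  i=1: ✗ (fails at j=2)
  i=2: ✗ (fails at j=2)
  i=3: ✗ (fails at j=3)
  i=4: ✗ (fails at j=4)
  i=5: ✗ (fails at j=5)
  i=6: ✗ (fails at j=6)
  i=7: ✗ (fails at j=8)
  i=8: ✗ (fails at j=8)
Positions where it holds: {} → 0.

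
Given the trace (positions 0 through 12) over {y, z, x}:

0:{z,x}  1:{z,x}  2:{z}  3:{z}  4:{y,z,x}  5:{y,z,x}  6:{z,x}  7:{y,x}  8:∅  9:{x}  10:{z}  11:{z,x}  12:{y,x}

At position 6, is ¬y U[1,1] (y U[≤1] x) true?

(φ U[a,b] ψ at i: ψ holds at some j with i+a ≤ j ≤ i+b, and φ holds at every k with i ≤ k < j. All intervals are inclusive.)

Need some j in [7,7] with (y U[≤1] x), and ¬y at every k in [6,j-1].
  j=7: (y U[≤1] x) holds; ¬y holds at every k in [6,6] → satisfied.

Holds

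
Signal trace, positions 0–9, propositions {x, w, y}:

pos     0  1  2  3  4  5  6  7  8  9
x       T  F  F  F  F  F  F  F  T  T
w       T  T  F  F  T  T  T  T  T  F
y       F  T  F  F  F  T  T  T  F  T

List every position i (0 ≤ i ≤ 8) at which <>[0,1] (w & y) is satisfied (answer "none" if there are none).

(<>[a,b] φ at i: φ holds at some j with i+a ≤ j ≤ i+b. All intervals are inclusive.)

Evaluate at each i in [0,8]:
  i=0: ✓ (witness j=1)
  i=1: ✓ (witness j=1)
  i=2: ✗ (none in [2,3])
  i=3: ✗ (none in [3,4])
  i=4: ✓ (witness j=5)
  i=5: ✓ (witness j=5)
  i=6: ✓ (witness j=6)
  i=7: ✓ (witness j=7)
  i=8: ✗ (none in [8,9])

0, 1, 4, 5, 6, 7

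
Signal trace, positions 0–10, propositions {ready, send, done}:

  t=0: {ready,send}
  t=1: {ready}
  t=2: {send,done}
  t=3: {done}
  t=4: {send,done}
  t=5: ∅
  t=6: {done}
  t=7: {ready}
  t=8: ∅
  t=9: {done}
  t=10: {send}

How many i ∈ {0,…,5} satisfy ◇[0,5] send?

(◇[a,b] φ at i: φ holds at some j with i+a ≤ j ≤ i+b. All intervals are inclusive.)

Evaluate at each i in [0,5]:
  i=0: ✓ (witness j=0)
  i=1: ✓ (witness j=2)
  i=2: ✓ (witness j=2)
  i=3: ✓ (witness j=4)
  i=4: ✓ (witness j=4)
  i=5: ✓ (witness j=10)
Positions where it holds: {0, 1, 2, 3, 4, 5} → 6.

6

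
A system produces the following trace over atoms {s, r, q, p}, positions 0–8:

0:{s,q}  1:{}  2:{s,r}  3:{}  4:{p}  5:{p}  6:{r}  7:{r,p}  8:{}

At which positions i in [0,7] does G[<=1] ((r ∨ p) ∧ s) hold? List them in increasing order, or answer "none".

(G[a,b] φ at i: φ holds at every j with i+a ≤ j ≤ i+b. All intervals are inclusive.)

none

Evaluate at each i in [0,7]:
  i=0: ✗ (fails at j=0)
  i=1: ✗ (fails at j=1)
  i=2: ✗ (fails at j=3)
  i=3: ✗ (fails at j=3)
  i=4: ✗ (fails at j=4)
  i=5: ✗ (fails at j=5)
  i=6: ✗ (fails at j=6)
  i=7: ✗ (fails at j=7)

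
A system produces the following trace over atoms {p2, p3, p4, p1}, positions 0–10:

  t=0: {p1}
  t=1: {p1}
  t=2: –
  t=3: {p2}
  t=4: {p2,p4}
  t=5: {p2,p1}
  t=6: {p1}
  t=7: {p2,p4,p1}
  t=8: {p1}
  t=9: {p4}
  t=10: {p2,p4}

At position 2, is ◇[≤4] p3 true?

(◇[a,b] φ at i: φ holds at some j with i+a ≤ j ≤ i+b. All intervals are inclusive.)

Does not hold

Check p3 at each j in [2,6]:
  j=2: false
  j=3: false
  j=4: false
  j=5: false
  j=6: false
No position in the window satisfies it → formula fails.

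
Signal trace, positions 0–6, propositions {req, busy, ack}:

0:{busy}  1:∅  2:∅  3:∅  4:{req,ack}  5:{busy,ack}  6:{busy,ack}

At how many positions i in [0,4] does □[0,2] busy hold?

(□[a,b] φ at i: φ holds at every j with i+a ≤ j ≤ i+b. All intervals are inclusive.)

0

Evaluate at each i in [0,4]:
  i=0: ✗ (fails at j=1)
  i=1: ✗ (fails at j=1)
  i=2: ✗ (fails at j=2)
  i=3: ✗ (fails at j=3)
  i=4: ✗ (fails at j=4)
Positions where it holds: {} → 0.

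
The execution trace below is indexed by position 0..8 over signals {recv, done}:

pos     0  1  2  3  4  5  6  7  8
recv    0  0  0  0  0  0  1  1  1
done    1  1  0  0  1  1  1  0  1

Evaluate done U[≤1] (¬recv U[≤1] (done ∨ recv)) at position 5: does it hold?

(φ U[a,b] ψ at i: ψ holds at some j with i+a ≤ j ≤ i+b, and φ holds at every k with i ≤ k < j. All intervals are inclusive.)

Need some j in [5,6] with (¬recv U[≤1] (done ∨ recv)), and done at every k in [5,j-1].
  j=5: (¬recv U[≤1] (done ∨ recv)) holds; no prefix to check → satisfied.

True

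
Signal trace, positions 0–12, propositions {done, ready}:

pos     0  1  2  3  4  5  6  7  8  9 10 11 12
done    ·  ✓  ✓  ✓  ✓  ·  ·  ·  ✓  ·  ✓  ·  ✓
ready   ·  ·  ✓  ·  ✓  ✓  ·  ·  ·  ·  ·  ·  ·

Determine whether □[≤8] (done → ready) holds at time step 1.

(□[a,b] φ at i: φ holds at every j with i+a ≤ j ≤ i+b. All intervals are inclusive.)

Does not hold

Check (done → ready) at every j in [1,9]:
  j=1: antecedent true; consequent false → ✗
  j=2: antecedent true; consequent true → ✓
  j=3: antecedent true; consequent false → ✗
  j=4: antecedent true; consequent true → ✓
  j=5: antecedent false → ✓
  j=6: antecedent false → ✓
  j=7: antecedent false → ✓
  j=8: antecedent true; consequent false → ✗
  j=9: antecedent false → ✓
Fails at j=1 → formula fails.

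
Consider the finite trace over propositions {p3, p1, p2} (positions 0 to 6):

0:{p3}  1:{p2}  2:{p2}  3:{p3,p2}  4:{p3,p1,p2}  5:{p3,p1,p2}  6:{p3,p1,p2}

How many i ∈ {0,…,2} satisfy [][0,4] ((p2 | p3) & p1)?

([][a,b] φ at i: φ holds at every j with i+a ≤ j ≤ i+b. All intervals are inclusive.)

0

Evaluate at each i in [0,2]:
  i=0: ✗ (fails at j=0)
  i=1: ✗ (fails at j=1)
  i=2: ✗ (fails at j=2)
Positions where it holds: {} → 0.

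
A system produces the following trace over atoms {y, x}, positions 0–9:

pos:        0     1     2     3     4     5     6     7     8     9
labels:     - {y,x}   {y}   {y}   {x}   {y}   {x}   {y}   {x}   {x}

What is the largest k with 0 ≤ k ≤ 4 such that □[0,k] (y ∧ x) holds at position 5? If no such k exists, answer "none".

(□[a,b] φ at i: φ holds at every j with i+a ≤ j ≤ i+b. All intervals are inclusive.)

none

(y ∧ x) must hold from j=5 onward; find where it first fails.
  j=5: fails → no k works.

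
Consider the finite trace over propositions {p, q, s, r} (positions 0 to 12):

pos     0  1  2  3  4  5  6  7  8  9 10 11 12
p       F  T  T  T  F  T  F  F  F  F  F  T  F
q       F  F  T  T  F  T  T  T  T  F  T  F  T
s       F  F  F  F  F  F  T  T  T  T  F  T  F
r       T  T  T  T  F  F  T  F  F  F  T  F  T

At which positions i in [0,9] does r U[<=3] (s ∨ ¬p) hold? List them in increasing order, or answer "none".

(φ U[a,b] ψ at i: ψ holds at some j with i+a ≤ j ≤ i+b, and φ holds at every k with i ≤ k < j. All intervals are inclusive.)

Evaluate at each i in [0,9]:
  i=0: ✓ (rhs at j=0)
  i=1: ✓ (rhs at j=4; lhs holds on [1,3])
  i=2: ✓ (rhs at j=4; lhs holds on [2,3])
  i=3: ✓ (rhs at j=4; lhs holds on [3,3])
  i=4: ✓ (rhs at j=4)
  i=5: ✗ (lhs fails at k=5 before rhs at j=6)
  i=6: ✓ (rhs at j=6)
  i=7: ✓ (rhs at j=7)
  i=8: ✓ (rhs at j=8)
  i=9: ✓ (rhs at j=9)

0, 1, 2, 3, 4, 6, 7, 8, 9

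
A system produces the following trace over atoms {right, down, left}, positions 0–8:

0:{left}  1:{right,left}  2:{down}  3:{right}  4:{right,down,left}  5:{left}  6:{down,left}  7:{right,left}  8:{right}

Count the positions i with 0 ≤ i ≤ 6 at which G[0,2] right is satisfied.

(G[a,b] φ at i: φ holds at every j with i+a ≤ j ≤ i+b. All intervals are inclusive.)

0

Evaluate at each i in [0,6]:
  i=0: ✗ (fails at j=0)
  i=1: ✗ (fails at j=2)
  i=2: ✗ (fails at j=2)
  i=3: ✗ (fails at j=5)
  i=4: ✗ (fails at j=5)
  i=5: ✗ (fails at j=5)
  i=6: ✗ (fails at j=6)
Positions where it holds: {} → 0.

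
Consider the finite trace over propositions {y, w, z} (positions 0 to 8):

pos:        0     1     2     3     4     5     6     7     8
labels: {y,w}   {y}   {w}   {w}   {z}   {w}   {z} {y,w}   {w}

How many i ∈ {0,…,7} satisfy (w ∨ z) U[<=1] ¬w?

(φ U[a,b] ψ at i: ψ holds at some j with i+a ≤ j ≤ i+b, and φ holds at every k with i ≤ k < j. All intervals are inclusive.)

6

Evaluate at each i in [0,7]:
  i=0: ✓ (rhs at j=1; lhs holds on [0,0])
  i=1: ✓ (rhs at j=1)
  i=2: ✗ (no rhs in [2,3])
  i=3: ✓ (rhs at j=4; lhs holds on [3,3])
  i=4: ✓ (rhs at j=4)
  i=5: ✓ (rhs at j=6; lhs holds on [5,5])
  i=6: ✓ (rhs at j=6)
  i=7: ✗ (no rhs in [7,8])
Positions where it holds: {0, 1, 3, 4, 5, 6} → 6.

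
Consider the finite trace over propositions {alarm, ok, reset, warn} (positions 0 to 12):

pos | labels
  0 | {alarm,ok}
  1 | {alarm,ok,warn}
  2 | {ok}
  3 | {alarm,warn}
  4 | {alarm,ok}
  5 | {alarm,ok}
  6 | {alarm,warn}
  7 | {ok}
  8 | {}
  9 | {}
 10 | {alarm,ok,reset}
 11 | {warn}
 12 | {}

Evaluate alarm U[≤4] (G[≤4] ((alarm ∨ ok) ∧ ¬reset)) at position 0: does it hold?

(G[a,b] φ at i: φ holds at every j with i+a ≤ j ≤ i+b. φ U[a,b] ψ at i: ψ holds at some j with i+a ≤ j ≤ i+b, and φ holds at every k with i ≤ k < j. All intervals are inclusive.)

Yes

Need some j in [0,4] with G[≤4] ((alarm ∨ ok) ∧ ¬reset), and alarm at every k in [0,j-1].
  j=0: G[≤4] ((alarm ∨ ok) ∧ ¬reset) holds; no prefix to check → satisfied.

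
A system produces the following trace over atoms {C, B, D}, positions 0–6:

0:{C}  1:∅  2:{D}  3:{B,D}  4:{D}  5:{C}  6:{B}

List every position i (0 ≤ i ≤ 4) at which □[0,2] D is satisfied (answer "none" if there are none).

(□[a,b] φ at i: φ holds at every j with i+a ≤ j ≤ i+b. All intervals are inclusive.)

Evaluate at each i in [0,4]:
  i=0: ✗ (fails at j=0)
  i=1: ✗ (fails at j=1)
  i=2: ✓ (all of [2,4])
  i=3: ✗ (fails at j=5)
  i=4: ✗ (fails at j=5)

2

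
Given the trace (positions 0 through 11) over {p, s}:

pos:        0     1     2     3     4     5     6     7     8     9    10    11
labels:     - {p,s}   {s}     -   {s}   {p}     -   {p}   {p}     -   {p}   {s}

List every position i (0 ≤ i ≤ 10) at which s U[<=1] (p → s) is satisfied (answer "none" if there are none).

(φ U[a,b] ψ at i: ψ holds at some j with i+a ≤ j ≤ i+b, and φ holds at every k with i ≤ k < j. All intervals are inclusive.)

0, 1, 2, 3, 4, 6, 9

Evaluate at each i in [0,10]:
  i=0: ✓ (rhs at j=0)
  i=1: ✓ (rhs at j=1)
  i=2: ✓ (rhs at j=2)
  i=3: ✓ (rhs at j=3)
  i=4: ✓ (rhs at j=4)
  i=5: ✗ (lhs fails at k=5 before rhs at j=6)
  i=6: ✓ (rhs at j=6)
  i=7: ✗ (no rhs in [7,8])
  i=8: ✗ (lhs fails at k=8 before rhs at j=9)
  i=9: ✓ (rhs at j=9)
  i=10: ✗ (lhs fails at k=10 before rhs at j=11)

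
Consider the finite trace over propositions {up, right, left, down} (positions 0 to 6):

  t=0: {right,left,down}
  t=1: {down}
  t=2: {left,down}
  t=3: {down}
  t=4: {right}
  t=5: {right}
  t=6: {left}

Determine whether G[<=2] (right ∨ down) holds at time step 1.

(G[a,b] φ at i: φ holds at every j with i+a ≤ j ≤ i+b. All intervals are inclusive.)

Check (right ∨ down) at every j in [1,3]:
  j=1: true
  j=2: true
  j=3: true
All positions satisfy it → formula holds.

Yes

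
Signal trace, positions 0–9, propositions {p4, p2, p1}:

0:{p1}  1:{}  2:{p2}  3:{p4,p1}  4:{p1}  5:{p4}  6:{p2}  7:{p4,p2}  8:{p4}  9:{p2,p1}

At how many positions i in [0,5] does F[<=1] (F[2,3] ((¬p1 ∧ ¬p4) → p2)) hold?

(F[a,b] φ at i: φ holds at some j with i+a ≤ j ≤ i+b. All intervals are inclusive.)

Evaluate at each i in [0,5]:
  i=0: ✓ (witness j=0)
  i=1: ✓ (witness j=1)
  i=2: ✓ (witness j=2)
  i=3: ✓ (witness j=3)
  i=4: ✓ (witness j=4)
  i=5: ✓ (witness j=5)
Positions where it holds: {0, 1, 2, 3, 4, 5} → 6.

6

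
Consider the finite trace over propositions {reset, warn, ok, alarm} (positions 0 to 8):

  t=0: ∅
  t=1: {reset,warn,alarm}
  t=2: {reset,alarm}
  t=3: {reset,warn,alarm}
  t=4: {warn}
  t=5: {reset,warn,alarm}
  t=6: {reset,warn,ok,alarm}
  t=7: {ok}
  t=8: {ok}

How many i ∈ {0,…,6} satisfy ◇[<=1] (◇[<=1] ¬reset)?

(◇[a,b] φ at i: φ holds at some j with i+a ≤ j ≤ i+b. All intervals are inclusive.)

6

Evaluate at each i in [0,6]:
  i=0: ✓ (witness j=0)
  i=1: ✗ (none in [1,2])
  i=2: ✓ (witness j=3)
  i=3: ✓ (witness j=3)
  i=4: ✓ (witness j=4)
  i=5: ✓ (witness j=6)
  i=6: ✓ (witness j=6)
Positions where it holds: {0, 2, 3, 4, 5, 6} → 6.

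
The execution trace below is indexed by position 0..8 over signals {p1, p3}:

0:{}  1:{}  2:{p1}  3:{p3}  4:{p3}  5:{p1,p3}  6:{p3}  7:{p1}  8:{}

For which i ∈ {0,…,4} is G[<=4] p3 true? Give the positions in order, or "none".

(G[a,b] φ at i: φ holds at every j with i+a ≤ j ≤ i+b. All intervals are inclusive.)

Evaluate at each i in [0,4]:
  i=0: ✗ (fails at j=0)
  i=1: ✗ (fails at j=1)
  i=2: ✗ (fails at j=2)
  i=3: ✗ (fails at j=7)
  i=4: ✗ (fails at j=7)

none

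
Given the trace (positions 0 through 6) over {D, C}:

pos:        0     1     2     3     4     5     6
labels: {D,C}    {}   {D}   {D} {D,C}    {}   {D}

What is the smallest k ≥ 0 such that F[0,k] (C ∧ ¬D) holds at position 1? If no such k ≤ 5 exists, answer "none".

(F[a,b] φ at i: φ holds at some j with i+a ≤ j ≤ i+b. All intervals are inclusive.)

none

Scan j = 1,2,… for (C ∧ ¬D):
  j=1: fails
  j=2: fails
  j=3: fails
  j=4: fails
  j=5: fails
  j=6: fails
No j in [1,6] satisfies it → none.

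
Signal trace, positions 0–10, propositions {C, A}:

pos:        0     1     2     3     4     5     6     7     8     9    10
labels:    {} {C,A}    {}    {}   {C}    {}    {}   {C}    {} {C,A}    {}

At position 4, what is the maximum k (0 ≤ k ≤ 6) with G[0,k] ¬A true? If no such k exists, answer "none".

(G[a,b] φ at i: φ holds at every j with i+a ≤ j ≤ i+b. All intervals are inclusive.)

4

¬A must hold from j=4 onward; find where it first fails.
  j=4: holds
  j=5: holds
  j=6: holds
  j=7: holds
  j=8: holds
  j=9: fails
Holds on [4,8], so largest k = 4.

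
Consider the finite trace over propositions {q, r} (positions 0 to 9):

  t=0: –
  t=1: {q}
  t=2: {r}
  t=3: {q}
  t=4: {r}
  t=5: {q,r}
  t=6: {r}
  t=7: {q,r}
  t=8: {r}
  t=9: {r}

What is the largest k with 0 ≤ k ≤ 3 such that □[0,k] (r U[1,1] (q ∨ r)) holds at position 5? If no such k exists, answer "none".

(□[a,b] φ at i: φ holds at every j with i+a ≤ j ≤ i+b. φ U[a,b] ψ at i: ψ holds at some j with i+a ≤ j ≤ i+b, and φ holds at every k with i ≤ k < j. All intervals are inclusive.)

3

(r U[1,1] (q ∨ r)) must hold from j=5 onward; find where it first fails.
  j=5: holds
  j=6: holds
  j=7: holds
  j=8: holds
Holds through j=8; largest k = 3.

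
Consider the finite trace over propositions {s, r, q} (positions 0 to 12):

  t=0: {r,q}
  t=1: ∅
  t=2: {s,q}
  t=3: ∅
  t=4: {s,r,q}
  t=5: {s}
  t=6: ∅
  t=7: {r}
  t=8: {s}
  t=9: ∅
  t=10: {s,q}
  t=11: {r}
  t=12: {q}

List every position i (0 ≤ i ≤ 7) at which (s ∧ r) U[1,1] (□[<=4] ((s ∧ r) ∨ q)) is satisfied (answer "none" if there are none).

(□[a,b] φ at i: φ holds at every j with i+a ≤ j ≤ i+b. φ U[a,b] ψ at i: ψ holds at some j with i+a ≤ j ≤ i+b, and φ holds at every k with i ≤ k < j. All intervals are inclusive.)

none

Evaluate at each i in [0,7]:
  i=0: ✗ (no rhs in [1,1])
  i=1: ✗ (no rhs in [2,2])
  i=2: ✗ (no rhs in [3,3])
  i=3: ✗ (no rhs in [4,4])
  i=4: ✗ (no rhs in [5,5])
  i=5: ✗ (no rhs in [6,6])
  i=6: ✗ (no rhs in [7,7])
  i=7: ✗ (no rhs in [8,8])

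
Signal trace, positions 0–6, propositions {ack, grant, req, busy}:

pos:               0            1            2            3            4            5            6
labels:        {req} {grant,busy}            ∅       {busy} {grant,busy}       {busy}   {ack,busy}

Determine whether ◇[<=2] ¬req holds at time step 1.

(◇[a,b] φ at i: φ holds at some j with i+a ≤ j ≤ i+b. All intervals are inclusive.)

Yes

Check ¬req at each j in [1,3]:
  j=1: true
  j=2: true
  j=3: true
Found at j=1 → formula holds.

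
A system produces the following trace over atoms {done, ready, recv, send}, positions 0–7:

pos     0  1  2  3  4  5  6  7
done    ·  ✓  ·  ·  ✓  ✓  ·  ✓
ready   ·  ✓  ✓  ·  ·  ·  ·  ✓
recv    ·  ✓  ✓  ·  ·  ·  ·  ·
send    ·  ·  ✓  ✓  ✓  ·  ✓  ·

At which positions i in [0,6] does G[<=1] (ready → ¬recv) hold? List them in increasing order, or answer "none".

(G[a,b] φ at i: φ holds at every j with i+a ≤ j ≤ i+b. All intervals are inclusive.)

Evaluate at each i in [0,6]:
  i=0: ✗ (fails at j=1)
  i=1: ✗ (fails at j=1)
  i=2: ✗ (fails at j=2)
  i=3: ✓ (all of [3,4])
  i=4: ✓ (all of [4,5])
  i=5: ✓ (all of [5,6])
  i=6: ✓ (all of [6,7])

3, 4, 5, 6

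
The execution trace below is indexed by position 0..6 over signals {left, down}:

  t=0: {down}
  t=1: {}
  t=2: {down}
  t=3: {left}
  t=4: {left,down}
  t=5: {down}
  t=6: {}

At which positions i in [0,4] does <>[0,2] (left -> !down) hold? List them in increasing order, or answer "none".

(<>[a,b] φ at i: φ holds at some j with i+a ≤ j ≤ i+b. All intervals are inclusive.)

0, 1, 2, 3, 4

Evaluate at each i in [0,4]:
  i=0: ✓ (witness j=0)
  i=1: ✓ (witness j=1)
  i=2: ✓ (witness j=2)
  i=3: ✓ (witness j=3)
  i=4: ✓ (witness j=5)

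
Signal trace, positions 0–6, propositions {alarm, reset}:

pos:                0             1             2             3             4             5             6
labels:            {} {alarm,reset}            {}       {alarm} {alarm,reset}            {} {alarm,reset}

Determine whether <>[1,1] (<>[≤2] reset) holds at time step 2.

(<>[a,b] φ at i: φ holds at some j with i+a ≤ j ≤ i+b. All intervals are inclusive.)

Yes

Check <>[≤2] reset at each j in [3,3]:
  j=3: holds (witness at 4)
Found at j=3 → formula holds.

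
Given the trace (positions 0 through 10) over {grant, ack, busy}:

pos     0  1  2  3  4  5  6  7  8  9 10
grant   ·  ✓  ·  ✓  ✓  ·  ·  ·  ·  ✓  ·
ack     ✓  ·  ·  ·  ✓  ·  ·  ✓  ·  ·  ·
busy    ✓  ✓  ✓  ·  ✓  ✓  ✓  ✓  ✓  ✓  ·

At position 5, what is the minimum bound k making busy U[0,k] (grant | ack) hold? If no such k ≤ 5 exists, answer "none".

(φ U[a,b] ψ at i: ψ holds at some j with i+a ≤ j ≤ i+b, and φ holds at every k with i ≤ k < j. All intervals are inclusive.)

Need earliest j ≥ 5 with (grant | ack), and busy at every k in [5,j-1].
  j=5: rhs fails.
  j=6: rhs fails.
  j=7: rhs holds; lhs holds on [5,6]. k = 2.

2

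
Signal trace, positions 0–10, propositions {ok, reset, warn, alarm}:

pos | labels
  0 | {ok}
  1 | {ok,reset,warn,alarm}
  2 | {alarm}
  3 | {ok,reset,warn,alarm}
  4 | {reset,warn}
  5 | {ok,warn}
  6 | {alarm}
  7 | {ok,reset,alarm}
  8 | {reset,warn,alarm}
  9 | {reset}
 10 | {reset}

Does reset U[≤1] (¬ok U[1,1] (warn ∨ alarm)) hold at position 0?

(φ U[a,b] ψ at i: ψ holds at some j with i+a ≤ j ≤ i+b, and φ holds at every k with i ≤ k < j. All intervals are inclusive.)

Need some j in [0,1] with (¬ok U[1,1] (warn ∨ alarm)), and reset at every k in [0,j-1].
  j=0: (¬ok U[1,1] (warn ∨ alarm)) — fails.
  j=1: (¬ok U[1,1] (warn ∨ alarm)) — fails.
No j in the window works → until fails.

False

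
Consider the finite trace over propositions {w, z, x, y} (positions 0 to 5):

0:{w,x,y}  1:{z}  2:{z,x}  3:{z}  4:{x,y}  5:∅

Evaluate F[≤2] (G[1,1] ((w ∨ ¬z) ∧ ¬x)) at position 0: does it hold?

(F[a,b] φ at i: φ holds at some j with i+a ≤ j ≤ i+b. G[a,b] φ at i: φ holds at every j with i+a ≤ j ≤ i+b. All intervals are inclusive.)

Check G[1,1] ((w ∨ ¬z) ∧ ¬x) at each j in [0,2]:
  j=0: fails at 1
  j=1: fails at 2
  j=2: fails at 3
No position in the window satisfies it → formula fails.

False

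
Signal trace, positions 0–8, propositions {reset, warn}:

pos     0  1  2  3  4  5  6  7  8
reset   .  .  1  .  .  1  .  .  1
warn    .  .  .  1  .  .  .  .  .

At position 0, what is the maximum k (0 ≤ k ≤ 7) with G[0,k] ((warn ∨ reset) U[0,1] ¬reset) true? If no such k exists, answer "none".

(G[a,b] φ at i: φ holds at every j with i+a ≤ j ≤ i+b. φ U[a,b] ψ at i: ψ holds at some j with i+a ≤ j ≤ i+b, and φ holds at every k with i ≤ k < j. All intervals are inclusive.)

7

((warn ∨ reset) U[0,1] ¬reset) must hold from j=0 onward; find where it first fails.
  j=0: holds
  j=1: holds
  j=2: holds
  j=3: holds
  j=4: holds
  j=5: holds
  j=6: holds
  j=7: holds
Holds through j=7; largest k = 7.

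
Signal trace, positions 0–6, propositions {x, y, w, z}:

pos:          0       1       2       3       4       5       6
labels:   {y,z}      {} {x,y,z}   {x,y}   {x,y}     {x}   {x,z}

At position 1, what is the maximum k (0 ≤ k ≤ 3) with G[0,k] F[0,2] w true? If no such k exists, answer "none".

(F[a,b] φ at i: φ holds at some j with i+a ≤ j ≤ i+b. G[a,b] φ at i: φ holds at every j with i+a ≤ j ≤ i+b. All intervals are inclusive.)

F[0,2] w must hold from j=1 onward; find where it first fails.
  j=1: fails → no k works.

none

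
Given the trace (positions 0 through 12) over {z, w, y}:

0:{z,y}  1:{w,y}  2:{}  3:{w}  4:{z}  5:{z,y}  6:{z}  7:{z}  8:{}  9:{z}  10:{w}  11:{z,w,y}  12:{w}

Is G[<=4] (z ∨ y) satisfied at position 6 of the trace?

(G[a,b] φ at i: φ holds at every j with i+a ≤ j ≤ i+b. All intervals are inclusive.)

False

Check (z ∨ y) at every j in [6,10]:
  j=6: true
  j=7: true
  j=8: false
  j=9: true
  j=10: false
Fails at j=8 → formula fails.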